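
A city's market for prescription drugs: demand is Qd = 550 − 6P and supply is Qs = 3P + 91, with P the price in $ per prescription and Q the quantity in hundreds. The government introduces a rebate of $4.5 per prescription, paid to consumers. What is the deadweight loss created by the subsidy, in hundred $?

Without the subsidy, 550 − 6P = 3P + 91 gives 9P = 459, so P* = $51 and Q* = 244.
With a per-unit subsidy paid to consumers, each effectively pays P − 4.5, so demand becomes Qd = 550 − 6(P − 4.5).
New equilibrium: consumers pay $49.5, suppliers receive $54, Q = 253. (Wedge: Pb − Ps = −4.5.)
Quantity rises by |ΔQ| = |244 − 253| = 9.
DWL = ½ · t · |ΔQ| = ½ · 4.5 · 9 = $20.25.

Deadweight loss = $20.25 hundred.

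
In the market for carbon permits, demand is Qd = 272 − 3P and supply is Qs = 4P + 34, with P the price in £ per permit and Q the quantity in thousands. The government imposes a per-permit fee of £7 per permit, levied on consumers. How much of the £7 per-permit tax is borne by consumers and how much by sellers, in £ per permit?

Before the tax: set 272 − 3P = 4P + 34 → P* = £34, Q* = 170.
With the tax collected from consumers, demand (in seller-price terms) shifts: Qd = 272 − 3(P + 7).
New equilibrium: consumers pay £38, sellers receive £31, Q = 158. (Wedge: Pb − Ps = 7.)
Burden on consumers: £4; on sellers: £3. (They sum to £7.)
The less price-elastic side of the market bears the larger share of a per-unit tax.

Consumers bear £4 per permit; sellers bear £3 per permit.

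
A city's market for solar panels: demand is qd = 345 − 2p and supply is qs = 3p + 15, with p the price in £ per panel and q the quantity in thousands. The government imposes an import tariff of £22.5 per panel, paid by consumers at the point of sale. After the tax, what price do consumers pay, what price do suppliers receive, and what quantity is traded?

Consumers pay £79.5; suppliers receive £57; quantity = 186.

Before the tax: set 345 − 2p = 3p + 15 → p* = £66, q* = 213.
With the tax collected from consumers, demand (in seller-price terms) shifts: qd = 345 − 2(p + 22.5).
Solving gives q = 186 with consumers paying £79.5 and suppliers receiving £57 (the £22.5 wedge).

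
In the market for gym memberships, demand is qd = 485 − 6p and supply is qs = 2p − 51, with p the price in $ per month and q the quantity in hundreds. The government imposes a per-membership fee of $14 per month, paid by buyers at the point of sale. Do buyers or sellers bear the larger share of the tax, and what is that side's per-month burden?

Sellers bear the larger share: $10.5 per month.

Without the tax, 485 − 6p = 2p − 51 gives 8p = 536, so p* = $67 and q* = 83.
With the tax collected from buyers, demand (in seller-price terms) shifts: qd = 485 − 6(p + 14).
New equilibrium: buyers pay $70.5, sellers receive $56.5, q = 62. (Wedge: pb − ps = 14.)
Per-month burden: buyers $3.5, sellers $10.5.
Sellers take the larger share because supply is less price-elastic here (demand slope 6 vs supply slope 2).
The less price-elastic side of the market bears the larger share of a per-unit tax.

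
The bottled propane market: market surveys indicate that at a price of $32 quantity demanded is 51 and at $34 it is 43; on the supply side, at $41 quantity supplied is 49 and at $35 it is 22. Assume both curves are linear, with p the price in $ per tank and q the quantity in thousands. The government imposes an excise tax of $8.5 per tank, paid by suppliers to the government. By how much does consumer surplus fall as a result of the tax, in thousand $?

Demand slope: (43 − 51)/(34 − 32) = -4, so qd = 179 − 4p.
Supply slope: (22 − 49)/(35 − 41) = 4.5, so qs = 4.5p − 135.5.
Before the tax: set 179 − 4p = 4.5p − 135.5 → p* = $37, q* = 31.
With the tax collected from suppliers, supply shifts: qs = 4.5(p − 8.5) − 135.5.
New equilibrium: consumers pay $41.5, suppliers receive $33, q = 13. (Wedge: pb − ps = 8.5.)
ΔCS is the trapezoid between Q = 13 and Q = 31 of height $4.5: ½ · (31 + 13) · 4.5 = $99.

Consumer surplus falls by $99 thousand.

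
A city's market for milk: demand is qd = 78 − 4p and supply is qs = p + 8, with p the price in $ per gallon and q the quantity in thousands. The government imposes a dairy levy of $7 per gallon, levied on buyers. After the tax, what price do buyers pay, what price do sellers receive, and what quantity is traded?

Without the tax, 78 − 4p = p + 8 gives 5p = 70, so p* = $14 and q* = 22.
With the tax collected from buyers, demand (in seller-price terms) shifts: qd = 78 − 4(p + 7).
New equilibrium: buyers pay $15.4, sellers receive $8.4, q = 16.4. (Wedge: pb − ps = 7.)
The less price-elastic side of the market bears the larger share of a per-unit tax.

Buyers pay $15.4; sellers receive $8.4; quantity = 16.4.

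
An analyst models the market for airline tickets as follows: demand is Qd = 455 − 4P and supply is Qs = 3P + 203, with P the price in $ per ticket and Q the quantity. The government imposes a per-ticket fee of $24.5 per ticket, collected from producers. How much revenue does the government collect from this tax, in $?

Before the tax: set 455 − 4P = 3P + 203 → P* = $36, Q* = 311.
With the tax collected from producers, supply shifts: Qs = 3(P − 24.5) + 203.
Solving gives Q = 269 with buyers paying $46.5 and producers receiving $22 (the $24.5 wedge).
Revenue = t · Q = 24.5 · 269 = $6590.5.

Tax revenue = $6590.5.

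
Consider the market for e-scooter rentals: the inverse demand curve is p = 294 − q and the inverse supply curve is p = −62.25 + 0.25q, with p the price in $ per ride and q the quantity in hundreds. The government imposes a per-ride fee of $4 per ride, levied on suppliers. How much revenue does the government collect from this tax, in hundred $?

Tax revenue = $1127.2 hundred.

Inverting to q(p) form: qd = 294 − p; qs = 4p + 249.
Before the tax: set 294 − p = 4p + 249 → p* = $9, q* = 285.
With the tax collected from suppliers, supply shifts: qs = 4(p − 4) + 249.
Solving gives q = 281.8 with buyers paying $12.2 and suppliers receiving $8.2 (the $4 wedge).
Revenue = t · Q = 4 · 281.8 = $1127.2.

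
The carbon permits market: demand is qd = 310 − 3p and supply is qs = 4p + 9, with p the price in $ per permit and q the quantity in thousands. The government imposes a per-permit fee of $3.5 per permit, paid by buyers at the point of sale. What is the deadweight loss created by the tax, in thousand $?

Without the tax, 310 − 3p = 4p + 9 gives 7p = 301, so p* = $43 and q* = 181.
With the tax collected from buyers, demand (in seller-price terms) shifts: qd = 310 − 3(p + 3.5).
Solving gives q = 175 with buyers paying $45 and suppliers receiving $41.5 (the $3.5 wedge).
Quantity falls by |ΔQ| = |181 − 175| = 6.
DWL = ½ · t · |ΔQ| = ½ · 3.5 · 6 = $10.5.

Deadweight loss = $10.5 thousand.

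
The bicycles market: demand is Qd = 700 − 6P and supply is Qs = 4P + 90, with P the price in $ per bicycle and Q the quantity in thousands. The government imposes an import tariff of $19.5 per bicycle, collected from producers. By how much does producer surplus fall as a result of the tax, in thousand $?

Without the tax, 700 − 6P = 4P + 90 gives 10P = 610, so P* = $61 and Q* = 334.
With the tax collected from producers, supply shifts: Qs = 4(P − 19.5) + 90.
Solving gives Q = 287.2 with consumers paying $68.8 and producers receiving $49.3 (the $19.5 wedge).
ΔPS is the trapezoid between Q = 287.2 and Q = 334 of height $11.7: ½ · (334 + 287.2) · 11.7 = $3634.02.

Producer surplus falls by $3634.02 thousand.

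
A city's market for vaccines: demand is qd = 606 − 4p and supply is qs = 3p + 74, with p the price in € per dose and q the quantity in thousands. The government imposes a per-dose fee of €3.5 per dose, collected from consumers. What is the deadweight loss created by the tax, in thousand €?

Deadweight loss = €10.5 thousand.

Before the tax: set 606 − 4p = 3p + 74 → p* = €76, q* = 302.
With the tax collected from consumers, demand (in seller-price terms) shifts: qd = 606 − 4(p + 3.5).
New equilibrium: consumers pay €77.5, producers receive €74, q = 296. (Wedge: pb − ps = 3.5.)
Quantity falls by |ΔQ| = |302 − 296| = 6.
DWL = ½ · t · |ΔQ| = ½ · 3.5 · 6 = €10.5.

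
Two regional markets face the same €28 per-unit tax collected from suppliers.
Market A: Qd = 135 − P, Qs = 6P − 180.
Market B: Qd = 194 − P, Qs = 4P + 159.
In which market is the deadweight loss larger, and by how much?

Market A: pre-tax P* = €45, Q* = 90; post-tax Q = 66; deadweight loss = €336.
Market B: pre-tax P* = €7, Q* = 187; post-tax Q = 164.6; deadweight loss = €313.6.
Difference: €336 vs €313.6 → market A is larger by €22.4.

Market A, by €22.4.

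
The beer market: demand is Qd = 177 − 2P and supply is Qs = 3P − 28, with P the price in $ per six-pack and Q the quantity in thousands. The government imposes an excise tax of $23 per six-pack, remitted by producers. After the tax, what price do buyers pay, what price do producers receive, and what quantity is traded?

Buyers pay $54.8; producers receive $31.8; quantity = 67.4.

Without the tax, 177 − 2P = 3P − 28 gives 5P = 205, so P* = $41 and Q* = 95.
With the tax collected from producers, supply shifts: Qs = 3(P − 23) − 28.
Solving gives Q = 67.4 with buyers paying $54.8 and producers receiving $31.8 (the $23 wedge).
The less price-elastic side of the market bears the larger share of a per-unit tax.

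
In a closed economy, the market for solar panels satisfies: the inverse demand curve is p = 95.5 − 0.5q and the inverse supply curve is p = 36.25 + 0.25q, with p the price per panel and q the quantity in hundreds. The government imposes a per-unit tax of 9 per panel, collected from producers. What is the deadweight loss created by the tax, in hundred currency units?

Deadweight loss = 54 hundred.

Inverting to q(p) form: qd = 191 − 2p; qs = 4p − 145.
Without the tax, 191 − 2p = 4p − 145 gives 6p = 336, so p* = 56 and q* = 79.
With the tax collected from producers, supply shifts: qs = 4(p − 9) − 145.
New equilibrium: consumers pay 62, producers receive 53, q = 67. (Wedge: pb − ps = 9.)
Quantity falls by |ΔQ| = |79 − 67| = 12.
DWL = ½ · t · |ΔQ| = ½ · 9 · 12 = 54.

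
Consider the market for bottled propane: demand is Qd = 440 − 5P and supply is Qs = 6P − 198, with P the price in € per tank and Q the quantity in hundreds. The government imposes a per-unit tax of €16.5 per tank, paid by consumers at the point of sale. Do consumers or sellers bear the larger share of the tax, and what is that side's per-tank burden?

Consumers bear the larger share: €9 per tank.

Before the tax: set 440 − 5P = 6P − 198 → P* = €58, Q* = 150.
With the tax collected from consumers, demand (in seller-price terms) shifts: Qd = 440 − 5(P + 16.5).
Solving gives Q = 105 with consumers paying €67 and sellers receiving €50.5 (the €16.5 wedge).
Per-tank burden: consumers €9, sellers €7.5.
Consumers take the larger share because demand is less price-elastic here (demand slope 5 vs supply slope 6).
The less price-elastic side of the market bears the larger share of a per-unit tax.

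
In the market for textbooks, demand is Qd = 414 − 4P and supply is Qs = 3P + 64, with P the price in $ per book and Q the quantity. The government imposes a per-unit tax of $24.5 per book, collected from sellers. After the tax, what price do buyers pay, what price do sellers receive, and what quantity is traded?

Buyers pay $60.5; sellers receive $36; quantity = 172.

Before the tax: set 414 − 4P = 3P + 64 → P* = $50, Q* = 214.
With the tax collected from sellers, supply shifts: Qs = 3(P − 24.5) + 64.
New equilibrium: buyers pay $60.5, sellers receive $36, Q = 172. (Wedge: Pb − Ps = 24.5.)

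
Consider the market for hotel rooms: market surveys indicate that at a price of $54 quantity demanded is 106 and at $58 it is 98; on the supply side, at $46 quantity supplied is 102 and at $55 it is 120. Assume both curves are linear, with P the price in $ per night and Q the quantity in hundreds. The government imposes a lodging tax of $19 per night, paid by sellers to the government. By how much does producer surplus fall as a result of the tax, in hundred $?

Demand slope: (98 − 106)/(58 − 54) = -2, so Qd = 214 − 2P.
Supply slope: (120 − 102)/(55 − 46) = 2, so Qs = 2P + 10.
Without the tax, 214 − 2P = 2P + 10 gives 4P = 204, so P* = $51 and Q* = 112.
With the tax collected from sellers, supply shifts: Qs = 2(P − 19) + 10.
Solving gives Q = 93 with buyers paying $60.5 and sellers receiving $41.5 (the $19 wedge).
ΔPS is the trapezoid between Q = 93 and Q = 112 of height $9.5: ½ · (112 + 93) · 9.5 = $973.75.

Producer surplus falls by $973.75 hundred.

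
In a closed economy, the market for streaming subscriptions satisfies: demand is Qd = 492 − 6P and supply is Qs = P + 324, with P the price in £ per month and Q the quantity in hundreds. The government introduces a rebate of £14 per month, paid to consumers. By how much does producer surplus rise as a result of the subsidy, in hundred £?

Without the subsidy, 492 − 6P = P + 324 gives 7P = 168, so P* = £24 and Q* = 348.
With a per-unit subsidy paid to consumers, each effectively pays P − 14, so demand becomes Qd = 492 − 6(P − 14).
Solving gives Q = 360 with consumers paying £22 and suppliers receiving £36 (the £14 wedge).
ΔPS is the trapezoid between Q = 360 and Q = 348 of height £12: ½ · (348 + 360) · 12 = £4248.

Producer surplus rises by £4248 hundred.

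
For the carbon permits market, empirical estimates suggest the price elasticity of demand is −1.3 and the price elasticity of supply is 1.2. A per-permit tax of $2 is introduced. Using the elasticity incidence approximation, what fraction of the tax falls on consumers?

Incidence ratio: consumers' share ≈ εs / (εs + |εd|) = 1.2 / (1.2 + 1.3) = 0.48.
Supply is the less elastic side, so consumers bear the smaller share.

Consumers' share ≈ 0.48.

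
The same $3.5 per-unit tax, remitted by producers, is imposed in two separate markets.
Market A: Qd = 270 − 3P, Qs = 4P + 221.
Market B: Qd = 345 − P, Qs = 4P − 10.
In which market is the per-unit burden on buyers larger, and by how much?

Market B, by $0.8.

Market A: pre-tax P* = $7, Q* = 249; post-tax Q = 243; per-unit burden on buyers = $2.
Market B: pre-tax P* = $71, Q* = 274; post-tax Q = 271.2; per-unit burden on buyers = $2.8.
Difference: $2 vs $2.8 → market B is larger by $0.8.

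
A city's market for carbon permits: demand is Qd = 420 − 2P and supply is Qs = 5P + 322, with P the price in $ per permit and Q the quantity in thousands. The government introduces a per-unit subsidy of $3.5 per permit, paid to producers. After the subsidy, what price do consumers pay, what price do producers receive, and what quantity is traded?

Without the subsidy, 420 − 2P = 5P + 322 gives 7P = 98, so P* = $14 and Q* = 392.
With a per-unit subsidy paid to producers, each receives P + 3.5 per unit sold, so supply becomes Qs = 5(P + 3.5) + 322.
New equilibrium: consumers pay $11.5, producers receive $15, Q = 397. (Wedge: Pb − Ps = −3.5.)

Consumers pay $11.5; producers receive $15; quantity = 397.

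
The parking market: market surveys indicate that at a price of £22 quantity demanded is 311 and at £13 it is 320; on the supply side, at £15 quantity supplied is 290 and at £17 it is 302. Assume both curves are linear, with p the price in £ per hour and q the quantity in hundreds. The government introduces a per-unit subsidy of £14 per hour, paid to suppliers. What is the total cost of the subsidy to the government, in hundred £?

Demand slope: (320 − 311)/(13 − 22) = -1, so qd = 333 − p.
Supply slope: (302 − 290)/(17 − 15) = 6, so qs = 6p + 200.
Without the subsidy, 333 − p = 6p + 200 gives 7p = 133, so p* = £19 and q* = 314.
With a per-unit subsidy paid to suppliers, each receives p + 14 per unit sold, so supply becomes qs = 6(p + 14) + 200.
New equilibrium: buyers pay £7, suppliers receive £21, q = 326. (Wedge: pb − ps = −14.)
Outlay = t · Q = 14 · 326 = £4564.

Government outlay = £4564 hundred.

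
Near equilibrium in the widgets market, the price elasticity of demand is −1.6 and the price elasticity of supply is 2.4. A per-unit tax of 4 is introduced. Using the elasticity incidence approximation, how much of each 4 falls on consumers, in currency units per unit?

Consumers bear ≈ 2.4 per unit.

Incidence ratio: consumers' share ≈ εs / (εs + |εd|) = 2.4 / (2.4 + 1.6) = 0.6.
So consumers bear ≈ 0.6 × 4 = 2.4; suppliers bear 1.6.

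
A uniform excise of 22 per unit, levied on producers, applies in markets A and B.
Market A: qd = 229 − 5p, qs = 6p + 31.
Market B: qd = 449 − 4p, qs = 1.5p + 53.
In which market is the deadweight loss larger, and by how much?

Market A: pre-tax p* = 18, q* = 139; post-tax q = 79; deadweight loss = 660.
Market B: pre-tax p* = 72, q* = 161; post-tax q = 137; deadweight loss = 264.
Difference: 660 vs 264 → market A is larger by 396.

Market A, by 396.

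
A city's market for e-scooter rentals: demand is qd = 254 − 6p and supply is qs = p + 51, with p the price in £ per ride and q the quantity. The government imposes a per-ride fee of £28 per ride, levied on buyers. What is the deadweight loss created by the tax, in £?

Deadweight loss = £336.

Without the tax, 254 − 6p = p + 51 gives 7p = 203, so p* = £29 and q* = 80.
With the tax collected from buyers, demand (in seller-price terms) shifts: qd = 254 − 6(p + 28).
New equilibrium: buyers pay £33, suppliers receive £5, q = 56. (Wedge: pb − ps = 28.)
Quantity falls by |ΔQ| = |80 − 56| = 24.
DWL = ½ · t · |ΔQ| = ½ · 28 · 24 = £336.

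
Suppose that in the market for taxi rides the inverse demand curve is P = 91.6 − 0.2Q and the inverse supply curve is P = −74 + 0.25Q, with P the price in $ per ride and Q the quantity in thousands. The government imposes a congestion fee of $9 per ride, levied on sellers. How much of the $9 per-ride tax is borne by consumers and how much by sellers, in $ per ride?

Consumers bear $4 per ride; sellers bear $5 per ride.

Rewrite in direct form: Qd = 458 − 5P and Qs = 4P + 296.
Without the tax, 458 − 5P = 4P + 296 gives 9P = 162, so P* = $18 and Q* = 368.
With the tax collected from sellers, supply shifts: Qs = 4(P − 9) + 296.
New equilibrium: consumers pay $22, sellers receive $13, Q = 348. (Wedge: Pb − Ps = 9.)
Burden on consumers: $4; on sellers: $5. (They sum to $9.)
The less price-elastic side of the market bears the larger share of a per-unit tax.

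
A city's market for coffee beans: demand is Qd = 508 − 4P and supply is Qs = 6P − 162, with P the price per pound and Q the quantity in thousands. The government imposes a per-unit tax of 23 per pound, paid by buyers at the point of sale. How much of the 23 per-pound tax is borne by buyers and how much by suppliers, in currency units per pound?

Before the tax: set 508 − 4P = 6P − 162 → P* = 67, Q* = 240.
With the tax collected from buyers, demand (in seller-price terms) shifts: Qd = 508 − 4(P + 23).
Solving gives Q = 184.8 with buyers paying 80.8 and suppliers receiving 57.8 (the 23 wedge).
Burden on buyers: 13.8; on suppliers: 9.2. (They sum to 23.)

Buyers bear 13.8 per pound; suppliers bear 9.2 per pound.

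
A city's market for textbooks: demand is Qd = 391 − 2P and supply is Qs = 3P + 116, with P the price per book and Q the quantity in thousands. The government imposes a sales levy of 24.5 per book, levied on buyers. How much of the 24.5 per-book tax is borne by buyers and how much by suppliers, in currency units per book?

Without the tax, 391 − 2P = 3P + 116 gives 5P = 275, so P* = 55 and Q* = 281.
With the tax collected from buyers, demand (in seller-price terms) shifts: Qd = 391 − 2(P + 24.5).
New equilibrium: buyers pay 69.7, suppliers receive 45.2, Q = 251.6. (Wedge: Pb − Ps = 24.5.)
Burden on buyers: 14.7; on suppliers: 9.8. (They sum to 24.5.)

Buyers bear 14.7 per book; suppliers bear 9.8 per book.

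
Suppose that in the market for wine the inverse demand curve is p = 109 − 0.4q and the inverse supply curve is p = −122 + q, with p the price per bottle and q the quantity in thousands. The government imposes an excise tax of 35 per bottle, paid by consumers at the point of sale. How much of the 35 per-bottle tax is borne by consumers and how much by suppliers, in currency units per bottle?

Inverting to q(p) form: qd = 272.5 − 2.5p; qs = p + 122.
Before the tax: set 272.5 − 2.5p = p + 122 → p* = 43, q* = 165.
With the tax collected from consumers, demand (in seller-price terms) shifts: qd = 272.5 − 2.5(p + 35).
Solving gives q = 140 with consumers paying 53 and suppliers receiving 18 (the 35 wedge).
Burden on consumers: 10; on suppliers: 25. (They sum to 35.)
The less price-elastic side of the market bears the larger share of a per-unit tax.

Consumers bear 10 per bottle; suppliers bear 25 per bottle.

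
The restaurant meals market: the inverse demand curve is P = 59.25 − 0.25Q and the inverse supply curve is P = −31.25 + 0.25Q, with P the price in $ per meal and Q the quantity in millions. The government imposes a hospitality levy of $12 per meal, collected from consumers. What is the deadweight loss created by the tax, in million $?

Deadweight loss = $144 million.

Inverting to Q(P) form: Qd = 237 − 4P; Qs = 4P + 125.
Without the tax, 237 − 4P = 4P + 125 gives 8P = 112, so P* = $14 and Q* = 181.
With the tax collected from consumers, demand (in seller-price terms) shifts: Qd = 237 − 4(P + 12).
New equilibrium: consumers pay $20, producers receive $8, Q = 157. (Wedge: Pb − Ps = 12.)
Quantity falls by |ΔQ| = |181 − 157| = 24.
DWL = ½ · t · |ΔQ| = ½ · 12 · 24 = $144.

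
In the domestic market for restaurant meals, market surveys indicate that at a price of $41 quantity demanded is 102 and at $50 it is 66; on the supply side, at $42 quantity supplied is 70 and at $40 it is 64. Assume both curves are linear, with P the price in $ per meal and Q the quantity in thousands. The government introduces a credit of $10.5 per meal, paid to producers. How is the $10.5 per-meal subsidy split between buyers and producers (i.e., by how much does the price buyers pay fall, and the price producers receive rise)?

Buyers gain $4.5 per meal; producers gain $6 per meal.

Demand slope: (66 − 102)/(50 − 41) = -4, so Qd = 266 − 4P.
Supply slope: (64 − 70)/(40 − 42) = 3, so Qs = 3P − 56.
Before the subsidy: set 266 − 4P = 3P − 56 → P* = $46, Q* = 82.
With a per-unit subsidy paid to producers, each receives P + 10.5 per unit sold, so supply becomes Qs = 3(P + 10.5) − 56.
New equilibrium: buyers pay $41.5, producers receive $52, Q = 100. (Wedge: Pb − Ps = −10.5.)
Gain to buyers: $4.5; to producers: $6. (They sum to $10.5.)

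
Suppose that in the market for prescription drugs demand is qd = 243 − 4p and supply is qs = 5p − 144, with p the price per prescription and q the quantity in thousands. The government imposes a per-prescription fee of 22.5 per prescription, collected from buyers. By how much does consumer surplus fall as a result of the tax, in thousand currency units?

Before the tax: set 243 − 4p = 5p − 144 → p* = 43, q* = 71.
With the tax collected from buyers, demand (in seller-price terms) shifts: qd = 243 − 4(p + 22.5).
New equilibrium: buyers pay 55.5, suppliers receive 33, q = 21. (Wedge: pb − ps = 22.5.)
ΔCS is the trapezoid between Q = 21 and Q = 71 of height 12.5: ½ · (71 + 21) · 12.5 = 575.

Consumer surplus falls by 575 thousand.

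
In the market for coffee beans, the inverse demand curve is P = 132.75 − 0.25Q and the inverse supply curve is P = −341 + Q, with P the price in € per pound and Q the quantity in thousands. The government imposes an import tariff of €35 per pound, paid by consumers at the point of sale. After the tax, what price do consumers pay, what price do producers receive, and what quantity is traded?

Consumers pay €45; producers receive €10; quantity = 351.

Rewrite in direct form: Qd = 531 − 4P and Qs = P + 341.
Without the tax, 531 − 4P = P + 341 gives 5P = 190, so P* = €38 and Q* = 379.
With the tax collected from consumers, demand (in seller-price terms) shifts: Qd = 531 − 4(P + 35).
New equilibrium: consumers pay €45, producers receive €10, Q = 351. (Wedge: Pb − Ps = 35.)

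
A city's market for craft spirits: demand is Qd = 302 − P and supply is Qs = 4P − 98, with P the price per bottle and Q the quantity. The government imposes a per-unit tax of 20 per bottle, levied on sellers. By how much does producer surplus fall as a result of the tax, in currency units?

Producer surplus falls by 856.

Before the tax: set 302 − P = 4P − 98 → P* = 80, Q* = 222.
With the tax collected from sellers, supply shifts: Qs = 4(P − 20) − 98.
New equilibrium: buyers pay 96, sellers receive 76, Q = 206. (Wedge: Pb − Ps = 20.)
ΔPS is the trapezoid between Q = 206 and Q = 222 of height 4: ½ · (222 + 206) · 4 = 856.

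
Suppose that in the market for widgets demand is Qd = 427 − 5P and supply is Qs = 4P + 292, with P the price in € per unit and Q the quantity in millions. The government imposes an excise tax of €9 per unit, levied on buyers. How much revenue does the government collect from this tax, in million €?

Without the tax, 427 − 5P = 4P + 292 gives 9P = 135, so P* = €15 and Q* = 352.
With the tax collected from buyers, demand (in seller-price terms) shifts: Qd = 427 − 5(P + 9).
Solving gives Q = 332 with buyers paying €19 and sellers receiving €10 (the €9 wedge).
Revenue = t · Q = 9 · 332 = €2988.

Tax revenue = €2988 million.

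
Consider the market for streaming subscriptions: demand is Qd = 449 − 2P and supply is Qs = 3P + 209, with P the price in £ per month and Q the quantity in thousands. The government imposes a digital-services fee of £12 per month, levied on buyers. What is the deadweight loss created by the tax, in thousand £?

Deadweight loss = £86.4 thousand.

Without the tax, 449 − 2P = 3P + 209 gives 5P = 240, so P* = £48 and Q* = 353.
With the tax collected from buyers, demand (in seller-price terms) shifts: Qd = 449 − 2(P + 12).
New equilibrium: buyers pay £55.2, producers receive £43.2, Q = 338.6. (Wedge: Pb − Ps = 12.)
Quantity falls by |ΔQ| = |353 − 338.6| = 14.4.
DWL = ½ · t · |ΔQ| = ½ · 12 · 14.4 = £86.4.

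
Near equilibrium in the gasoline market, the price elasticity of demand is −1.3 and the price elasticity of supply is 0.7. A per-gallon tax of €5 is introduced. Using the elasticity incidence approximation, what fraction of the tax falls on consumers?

Consumers' share ≈ 0.35.

Incidence ratio: consumers' share ≈ εs / (εs + |εd|) = 0.7 / (0.7 + 1.3) = 0.35.
Supply is the less elastic side, so consumers bear the smaller share.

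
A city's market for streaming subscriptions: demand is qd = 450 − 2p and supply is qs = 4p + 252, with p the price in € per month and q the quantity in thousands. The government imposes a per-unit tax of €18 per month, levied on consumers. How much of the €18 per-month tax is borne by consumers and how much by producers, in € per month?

Without the tax, 450 − 2p = 4p + 252 gives 6p = 198, so p* = €33 and q* = 384.
With the tax collected from consumers, demand (in seller-price terms) shifts: qd = 450 − 2(p + 18).
Solving gives q = 360 with consumers paying €45 and producers receiving €27 (the €18 wedge).
Burden on consumers: €12; on producers: €6. (They sum to €18.)

Consumers bear €12 per month; producers bear €6 per month.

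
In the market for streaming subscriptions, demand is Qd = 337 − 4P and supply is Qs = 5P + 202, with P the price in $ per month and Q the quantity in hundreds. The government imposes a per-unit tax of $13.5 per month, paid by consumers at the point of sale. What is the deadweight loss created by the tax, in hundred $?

Deadweight loss = $202.5 hundred.

Before the tax: set 337 − 4P = 5P + 202 → P* = $15, Q* = 277.
With the tax collected from consumers, demand (in seller-price terms) shifts: Qd = 337 − 4(P + 13.5).
Solving gives Q = 247 with consumers paying $22.5 and suppliers receiving $9 (the $13.5 wedge).
Quantity falls by |ΔQ| = |277 − 247| = 30.
DWL = ½ · t · |ΔQ| = ½ · 13.5 · 30 = $202.5.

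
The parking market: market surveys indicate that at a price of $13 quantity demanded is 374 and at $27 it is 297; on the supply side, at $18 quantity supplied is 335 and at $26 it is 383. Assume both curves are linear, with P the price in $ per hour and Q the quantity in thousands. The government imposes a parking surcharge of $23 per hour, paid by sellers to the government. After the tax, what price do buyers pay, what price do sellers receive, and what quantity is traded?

Buyers pay $31; sellers receive $8; quantity = 275.

Demand slope: (297 − 374)/(27 − 13) = -5.5, so Qd = 445.5 − 5.5P.
Supply slope: (383 − 335)/(26 − 18) = 6, so Qs = 6P + 227.
Before the tax: set 445.5 − 5.5P = 6P + 227 → P* = $19, Q* = 341.
With the tax collected from sellers, supply shifts: Qs = 6(P − 23) + 227.
Solving gives Q = 275 with buyers paying $31 and sellers receiving $8 (the $23 wedge).
The less price-elastic side of the market bears the larger share of a per-unit tax.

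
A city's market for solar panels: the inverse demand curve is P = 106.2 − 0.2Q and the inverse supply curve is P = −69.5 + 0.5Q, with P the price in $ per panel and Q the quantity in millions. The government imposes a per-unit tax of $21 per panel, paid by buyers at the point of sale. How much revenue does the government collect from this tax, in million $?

Tax revenue = $4641 million.

Inverting to Q(P) form: Qd = 531 − 5P; Qs = 2P + 139.
Without the tax, 531 − 5P = 2P + 139 gives 7P = 392, so P* = $56 and Q* = 251.
With the tax collected from buyers, demand (in seller-price terms) shifts: Qd = 531 − 5(P + 21).
Solving gives Q = 221 with buyers paying $62 and sellers receiving $41 (the $21 wedge).
Revenue = t · Q = 21 · 221 = $4641.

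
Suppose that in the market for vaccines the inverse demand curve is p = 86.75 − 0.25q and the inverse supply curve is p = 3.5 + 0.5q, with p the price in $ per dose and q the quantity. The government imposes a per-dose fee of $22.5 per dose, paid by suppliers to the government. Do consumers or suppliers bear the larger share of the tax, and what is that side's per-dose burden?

Suppliers bear the larger share: $15 per dose.

Rewrite in direct form: qd = 347 − 4p and qs = 2p − 7.
Before the tax: set 347 − 4p = 2p − 7 → p* = $59, q* = 111.
With the tax collected from suppliers, supply shifts: qs = 2(p − 22.5) − 7.
New equilibrium: consumers pay $66.5, suppliers receive $44, q = 81. (Wedge: pb − ps = 22.5.)
Per-dose burden: consumers $7.5, suppliers $15.
Suppliers take the larger share because supply is less price-elastic here (demand slope 4 vs supply slope 2).
The less price-elastic side of the market bears the larger share of a per-unit tax.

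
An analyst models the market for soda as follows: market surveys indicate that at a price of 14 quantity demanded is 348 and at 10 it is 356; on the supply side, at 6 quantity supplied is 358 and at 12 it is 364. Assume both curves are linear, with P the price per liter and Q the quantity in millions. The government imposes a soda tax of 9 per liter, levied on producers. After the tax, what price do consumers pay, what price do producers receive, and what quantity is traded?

Demand slope: (356 − 348)/(10 − 14) = -2, so Qd = 376 − 2P.
Supply slope: (364 − 358)/(12 − 6) = 1, so Qs = P + 352.
Without the tax, 376 − 2P = P + 352 gives 3P = 24, so P* = 8 and Q* = 360.
With the tax collected from producers, supply shifts: Qs = (P − 9) + 352.
Solving gives Q = 354 with consumers paying 11 and producers receiving 2 (the 9 wedge).

Consumers pay 11; producers receive 2; quantity = 354.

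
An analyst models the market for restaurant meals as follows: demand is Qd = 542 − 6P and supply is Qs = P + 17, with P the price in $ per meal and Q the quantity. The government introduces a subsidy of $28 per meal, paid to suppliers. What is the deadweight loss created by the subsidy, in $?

Before the subsidy: set 542 − 6P = P + 17 → P* = $75, Q* = 92.
With a per-unit subsidy paid to suppliers, each receives P + 28 per unit sold, so supply becomes Qs = (P + 28) + 17.
New equilibrium: consumers pay $71, suppliers receive $99, Q = 116. (Wedge: Pb − Ps = −28.)
Quantity rises by |ΔQ| = |92 − 116| = 24.
DWL = ½ · t · |ΔQ| = ½ · 28 · 24 = $336.

Deadweight loss = $336.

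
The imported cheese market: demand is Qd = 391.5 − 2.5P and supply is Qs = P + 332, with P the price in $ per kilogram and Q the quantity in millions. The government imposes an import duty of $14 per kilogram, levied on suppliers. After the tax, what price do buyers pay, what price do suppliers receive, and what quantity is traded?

Without the tax, 391.5 − 2.5P = P + 332 gives 3.5P = 59.5, so P* = $17 and Q* = 349.
With the tax collected from suppliers, supply shifts: Qs = (P − 14) + 332.
Solving gives Q = 339 with buyers paying $21 and suppliers receiving $7 (the $14 wedge).

Buyers pay $21; suppliers receive $7; quantity = 339.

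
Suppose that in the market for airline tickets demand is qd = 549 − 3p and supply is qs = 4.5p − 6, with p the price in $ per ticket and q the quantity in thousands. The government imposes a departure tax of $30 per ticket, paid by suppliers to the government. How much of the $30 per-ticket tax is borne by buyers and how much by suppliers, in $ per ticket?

Buyers bear $18 per ticket; suppliers bear $12 per ticket.

Before the tax: set 549 − 3p = 4.5p − 6 → p* = $74, q* = 327.
With the tax collected from suppliers, supply shifts: qs = 4.5(p − 30) − 6.
Solving gives q = 273 with buyers paying $92 and suppliers receiving $62 (the $30 wedge).
Burden on buyers: $18; on suppliers: $12. (They sum to $30.)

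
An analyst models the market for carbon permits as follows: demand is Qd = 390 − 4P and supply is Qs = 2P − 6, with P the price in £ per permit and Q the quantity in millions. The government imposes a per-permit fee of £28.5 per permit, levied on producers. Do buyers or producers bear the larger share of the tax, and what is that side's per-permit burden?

Without the tax, 390 − 4P = 2P − 6 gives 6P = 396, so P* = £66 and Q* = 126.
With the tax collected from producers, supply shifts: Qs = 2(P − 28.5) − 6.
Solving gives Q = 88 with buyers paying £75.5 and producers receiving £47 (the £28.5 wedge).
Per-permit burden: buyers £9.5, producers £19.
Producers take the larger share because supply is less price-elastic here (demand slope 4 vs supply slope 2).

Producers bear the larger share: £19 per permit.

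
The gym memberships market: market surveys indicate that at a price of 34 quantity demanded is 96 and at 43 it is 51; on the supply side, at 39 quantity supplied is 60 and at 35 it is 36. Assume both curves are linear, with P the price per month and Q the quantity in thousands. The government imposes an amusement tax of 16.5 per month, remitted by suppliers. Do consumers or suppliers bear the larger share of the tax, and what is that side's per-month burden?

Demand slope: (51 − 96)/(43 − 34) = -5, so Qd = 266 − 5P.
Supply slope: (36 − 60)/(35 − 39) = 6, so Qs = 6P − 174.
Without the tax, 266 − 5P = 6P − 174 gives 11P = 440, so P* = 40 and Q* = 66.
With the tax collected from suppliers, supply shifts: Qs = 6(P − 16.5) − 174.
Solving gives Q = 21 with consumers paying 49 and suppliers receiving 32.5 (the 16.5 wedge).
Per-month burden: consumers 9, suppliers 7.5.
Consumers take the larger share because demand is less price-elastic here (demand slope 5 vs supply slope 6).

Consumers bear the larger share: 9 per month.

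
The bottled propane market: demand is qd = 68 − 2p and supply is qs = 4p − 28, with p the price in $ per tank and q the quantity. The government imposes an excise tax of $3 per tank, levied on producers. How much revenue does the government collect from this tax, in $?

Tax revenue = $96.

Before the tax: set 68 − 2p = 4p − 28 → p* = $16, q* = 36.
With the tax collected from producers, supply shifts: qs = 4(p − 3) − 28.
New equilibrium: buyers pay $18, producers receive $15, q = 32. (Wedge: pb − ps = 3.)
Revenue = t · Q = 3 · 32 = $96.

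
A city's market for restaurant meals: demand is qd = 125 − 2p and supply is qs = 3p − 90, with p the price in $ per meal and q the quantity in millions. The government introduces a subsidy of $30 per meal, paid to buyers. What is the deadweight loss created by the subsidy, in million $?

Deadweight loss = $540 million.

Before the subsidy: set 125 − 2p = 3p − 90 → p* = $43, q* = 39.
With a per-unit subsidy paid to buyers, each effectively pays p − 30, so demand becomes qd = 125 − 2(p − 30).
New equilibrium: buyers pay $25, sellers receive $55, q = 75. (Wedge: pb − ps = −30.)
Quantity rises by |ΔQ| = |39 − 75| = 36.
DWL = ½ · t · |ΔQ| = ½ · 30 · 36 = $540.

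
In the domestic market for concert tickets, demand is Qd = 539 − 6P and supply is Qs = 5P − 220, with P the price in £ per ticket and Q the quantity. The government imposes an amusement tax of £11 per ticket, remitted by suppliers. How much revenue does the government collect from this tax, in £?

Tax revenue = £1045.

Without the tax, 539 − 6P = 5P − 220 gives 11P = 759, so P* = £69 and Q* = 125.
With the tax collected from suppliers, supply shifts: Qs = 5(P − 11) − 220.
New equilibrium: buyers pay £74, suppliers receive £63, Q = 95. (Wedge: Pb − Ps = 11.)
Revenue = t · Q = 11 · 95 = £1045.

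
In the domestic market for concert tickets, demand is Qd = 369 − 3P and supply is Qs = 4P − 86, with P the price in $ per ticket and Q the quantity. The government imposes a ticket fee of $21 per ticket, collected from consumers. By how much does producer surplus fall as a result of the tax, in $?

Producer surplus falls by $1404.

Without the tax, 369 − 3P = 4P − 86 gives 7P = 455, so P* = $65 and Q* = 174.
With the tax collected from consumers, demand (in seller-price terms) shifts: Qd = 369 − 3(P + 21).
Solving gives Q = 138 with consumers paying $77 and sellers receiving $56 (the $21 wedge).
ΔPS is the trapezoid between Q = 138 and Q = 174 of height $9: ½ · (174 + 138) · 9 = $1404.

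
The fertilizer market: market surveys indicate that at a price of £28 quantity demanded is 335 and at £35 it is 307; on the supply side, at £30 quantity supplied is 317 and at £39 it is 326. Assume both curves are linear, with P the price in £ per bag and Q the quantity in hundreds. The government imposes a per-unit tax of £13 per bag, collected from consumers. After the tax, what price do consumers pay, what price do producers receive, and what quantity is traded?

Demand slope: (307 − 335)/(35 − 28) = -4, so Qd = 447 − 4P.
Supply slope: (326 − 317)/(39 − 30) = 1, so Qs = P + 287.
Before the tax: set 447 − 4P = P + 287 → P* = £32, Q* = 319.
With the tax collected from consumers, demand (in seller-price terms) shifts: Qd = 447 − 4(P + 13).
Solving gives Q = 308.6 with consumers paying £34.6 and producers receiving £21.6 (the £13 wedge).
The less price-elastic side of the market bears the larger share of a per-unit tax.

Consumers pay £34.6; producers receive £21.6; quantity = 308.6.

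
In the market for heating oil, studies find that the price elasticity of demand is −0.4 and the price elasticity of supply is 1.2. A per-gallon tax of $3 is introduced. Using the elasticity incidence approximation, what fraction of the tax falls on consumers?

Incidence ratio: consumers' share ≈ εs / (εs + |εd|) = 1.2 / (1.2 + 0.4) = 0.75.
Supply is the more elastic side, so consumers bear the larger share.

Consumers' share ≈ 0.75.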